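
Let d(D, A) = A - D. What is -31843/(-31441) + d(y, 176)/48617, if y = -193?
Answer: 1559712860/1528567097 ≈ 1.0204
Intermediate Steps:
-31843/(-31441) + d(y, 176)/48617 = -31843/(-31441) + (176 - 1*(-193))/48617 = -31843*(-1/31441) + (176 + 193)*(1/48617) = 31843/31441 + 369*(1/48617) = 31843/31441 + 369/48617 = 1559712860/1528567097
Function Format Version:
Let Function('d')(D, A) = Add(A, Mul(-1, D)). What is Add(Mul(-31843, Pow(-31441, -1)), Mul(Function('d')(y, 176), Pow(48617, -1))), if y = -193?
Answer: Rational(1559712860, 1528567097) ≈ 1.0204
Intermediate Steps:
Add(Mul(-31843, Pow(-31441, -1)), Mul(Function('d')(y, 176), Pow(48617, -1))) = Add(Mul(-31843, Pow(-31441, -1)), Mul(Add(176, Mul(-1, -193)), Pow(48617, -1))) = Add(Mul(-31843, Rational(-1, 31441)), Mul(Add(176, 193), Rational(1, 48617))) = Add(Rational(31843, 31441), Mul(369, Rational(1, 48617))) = Add(Rational(31843, 31441), Rational(369, 48617)) = Rational(1559712860, 1528567097)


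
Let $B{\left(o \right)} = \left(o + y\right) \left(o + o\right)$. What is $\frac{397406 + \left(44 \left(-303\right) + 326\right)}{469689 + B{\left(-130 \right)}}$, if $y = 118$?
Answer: $\frac{384400}{472809} \approx 0.81301$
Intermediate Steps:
$B{\left(o \right)} = 2 o \left(118 + o\right)$ ($B{\left(o \right)} = \left(o + 118\right) \left(o + o\right) = \left(118 + o\right) 2 o = 2 o \left(118 + o\right)$)
$\frac{397406 + \left(44 \left(-303\right) + 326\right)}{469689 + B{\left(-130 \right)}} = \frac{397406 + \left(44 \left(-303\right) + 326\right)}{469689 + 2 \left(-130\right) \left(118 - 130\right)} = \frac{397406 + \left(-13332 + 326\right)}{469689 + 2 \left(-130\right) \left(-12\right)} = \frac{397406 - 13006}{469689 + 3120} = \frac{384400}{472809}$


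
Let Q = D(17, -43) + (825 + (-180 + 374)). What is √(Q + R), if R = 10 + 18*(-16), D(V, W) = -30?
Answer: 3*√79 ≈ 26.665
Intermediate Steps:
R = -278 (R = 10 - 288 = -278)
Q = 989 (Q = -30 + (825 + (-180 + 374)) = -30 + (825 + 194) = -30 + 1019 = 989)
√(Q + R) = √(989 - 278) = √711 = 3*√79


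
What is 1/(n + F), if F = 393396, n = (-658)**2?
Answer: 1/826360 ≈ 1.2101e-6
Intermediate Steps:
n = 432964
1/(n + F) = 1/(432964 + 393396) = 1/826360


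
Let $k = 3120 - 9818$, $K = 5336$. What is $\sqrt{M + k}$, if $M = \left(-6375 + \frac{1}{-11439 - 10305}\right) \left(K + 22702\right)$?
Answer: $\frac{185 i \sqrt{17148116586}}{1812} \approx 13370.0 i$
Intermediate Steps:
$M = - \frac{647761918673}{3624}$ ($M = \left(-6375 + \frac{1}{-11439 - 10305}\right) \left(5336 + 22702\right) = \left(-6375 + \frac{1}{-21744}\right) 28038 = \left(-6375 - \frac{1}{21744}\right) 28038 = \left(- \frac{138618001}{21744}\right) 28038 = - \frac{647761918673}{3624} \approx -1.7874 \cdot 10^{8}$)
$k = -6698$
$\sqrt{M + k} = \sqrt{- \frac{647761918673}{3624} - 6698} = \sqrt{- \frac{647786192225}{3624}} = \frac{185 i \sqrt{17148116586}}{1812}$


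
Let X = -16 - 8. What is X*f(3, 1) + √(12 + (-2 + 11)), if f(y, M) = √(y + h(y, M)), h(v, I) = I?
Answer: -48 + √21 ≈ -43.417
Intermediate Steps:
f(y, M) = √(M + y) (f(y, M) = √(y + M) = √(M + y))
X = -24
X*f(3, 1) + √(12 + (-2 + 11)) = -24*√(1 + 3) + √(12 + (-2 + 11)) = -24*√4 + √(12 + 9) = -24*2 + √21 = -48 + √21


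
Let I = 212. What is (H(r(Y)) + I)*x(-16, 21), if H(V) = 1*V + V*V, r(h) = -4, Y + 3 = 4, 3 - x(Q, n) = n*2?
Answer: -8736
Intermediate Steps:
x(Q, n) = 3 - 2*n (x(Q, n) = 3 - n*2 = 3 - 2*n)
Y = 1 (Y = -3 + 4 = 1)
H(V) = V + V²
(H(r(Y)) + I)*x(-16, 21) = (-4*(1 - 4) + 212)*(3 - 2*21) = (-4*(-3) + 212)*(3 - 42) = (12 + 212)*(-39) = 224*(-39) = -8736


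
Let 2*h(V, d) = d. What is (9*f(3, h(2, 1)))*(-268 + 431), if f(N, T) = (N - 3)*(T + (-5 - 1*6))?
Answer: 0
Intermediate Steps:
h(V, d) = d/2
f(N, T) = (-11 + T)*(-3 + N) (f(N, T) = (-3 + N)*(T + (-5 - 6)) = (-3 + N)*(T - 11) = (-3 + N)*(-11 + T) = (-11 + T)*(-3 + N))
(9*f(3, h(2, 1)))*(-268 + 431) = (9*(33 - 11*3 - 3/2 + 3*((½)*1)))*(-268 + 431) = (9*(33 - 33 - 3*½ + 3*(½)))*163 = (9*(33 - 33 - 3/2 + 3/2))*163 = (9*0)*163 = 0*163 = 0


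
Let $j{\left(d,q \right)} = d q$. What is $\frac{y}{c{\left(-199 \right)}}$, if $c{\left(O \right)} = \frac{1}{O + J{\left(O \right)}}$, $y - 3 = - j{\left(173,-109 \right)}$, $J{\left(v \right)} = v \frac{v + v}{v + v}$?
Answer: $-7506280$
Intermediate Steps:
$J{\left(v \right)} = v$ ($J{\left(v \right)} = v \frac{2 v}{2 v} = v 2 v \frac{1}{2 v} = v 1 = v$)
$y = 18860$ ($y = 3 - 173 \left(-109\right) = 3 - -18857 = 3 + 18857 = 18860$)
$c{\left(O \right)} = \frac{1}{2 O}$ ($c{\left(O \right)} = \frac{1}{O + O} = \frac{1}{2 O}$)
$\frac{y}{c{\left(-199 \right)}} = \frac{18860}{\frac{1}{2} \frac{1}{-199}} = \frac{18860}{\frac{1}{2} \left(- \frac{1}{199}\right)} = \frac{18860}{- \frac{1}{398}} = 18860 \left(-398\right) = -7506280$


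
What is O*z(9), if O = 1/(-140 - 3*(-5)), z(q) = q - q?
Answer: 0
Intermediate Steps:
z(q) = 0
O = -1/125 (O = 1/(-140 + 15) = 1/(-125) = -1/125 ≈ -0.0080000)
O*z(9) = -1/125*0 = 0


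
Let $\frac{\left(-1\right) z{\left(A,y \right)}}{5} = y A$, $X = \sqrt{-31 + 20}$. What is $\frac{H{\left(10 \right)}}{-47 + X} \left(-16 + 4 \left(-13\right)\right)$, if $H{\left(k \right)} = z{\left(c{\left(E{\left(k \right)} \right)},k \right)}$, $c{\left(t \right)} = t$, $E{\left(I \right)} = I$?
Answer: $- \frac{79900}{111} - \frac{1700 i \sqrt{11}}{111} \approx -719.82 - 50.795 i$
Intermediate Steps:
$X = i \sqrt{11}$ ($X = \sqrt{-11} = i \sqrt{11} \approx 3.3166 i$)
$z{\left(A,y \right)} = - 5 A y$ ($z{\left(A,y \right)} = - 5 y A = - 5 A y$)
$H{\left(k \right)} = - 5 k^{2}$ ($H{\left(k \right)} = - 5 k k = - 5 k^{2}$)
$\frac{H{\left(10 \right)}}{-47 + X} \left(-16 + 4 \left(-13\right)\right) = \frac{\left(-5\right) 10^{2}}{-47 + i \sqrt{11}} \left(-16 + 4 \left(-13\right)\right) = \frac{\left(-5\right) 100}{-47 + i \sqrt{11}} \left(-16 - 52\right) = \frac{1}{-47 + i \sqrt{11}} \left(-500\right) \left(-68\right) = - \frac{500}{-47 + i \sqrt{11}} \left(-68\right) = \frac{34000}{-47 + i \sqrt{11}}$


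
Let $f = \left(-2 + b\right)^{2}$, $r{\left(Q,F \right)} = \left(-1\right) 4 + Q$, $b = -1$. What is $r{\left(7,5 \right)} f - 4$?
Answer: $23$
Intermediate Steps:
$r{\left(Q,F \right)} = -4 + Q$
$f = 9$ ($f = \left(-2 - 1\right)^{2} = \left(-3\right)^{2} = 9$)
$r{\left(7,5 \right)} f - 4 = \left(-4 + 7\right) 9 - 4 = 3 \cdot 9 - 4 = 27 - 4 = 23$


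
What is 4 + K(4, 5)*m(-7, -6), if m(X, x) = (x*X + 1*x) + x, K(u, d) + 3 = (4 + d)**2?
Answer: 2344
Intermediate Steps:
K(u, d) = -3 + (4 + d)**2
m(X, x) = 2*x + X*x (m(X, x) = (X*x + x) + x = (x + X*x) + x = 2*x + X*x)
4 + K(4, 5)*m(-7, -6) = 4 + (-3 + (4 + 5)**2)*(-6*(2 - 7)) = 4 + (-3 + 9**2)*(-6*(-5)) = 4 + (-3 + 81)*30 = 4 + 78*30 = 4 + 2340 = 2344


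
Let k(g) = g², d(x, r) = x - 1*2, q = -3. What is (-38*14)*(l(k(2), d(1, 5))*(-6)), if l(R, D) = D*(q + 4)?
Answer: -3192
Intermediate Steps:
d(x, r) = -2 + x (d(x, r) = x - 2 = -2 + x)
l(R, D) = D (l(R, D) = D*(-3 + 4) = D*1 = D)
(-38*14)*(l(k(2), d(1, 5))*(-6)) = (-38*14)*((-2 + 1)*(-6)) = -(-532)*(-6) = -532*6 = -3192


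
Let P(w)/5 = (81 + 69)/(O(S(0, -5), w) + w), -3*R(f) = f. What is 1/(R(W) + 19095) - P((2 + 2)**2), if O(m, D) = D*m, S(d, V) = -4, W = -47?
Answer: 1791631/114664 ≈ 15.625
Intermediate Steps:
R(f) = -f/3
P(w) = -250/w (P(w) = 5*((81 + 69)/(w*(-4) + w)) = 5*(150/(-4*w + w)) = 5*(150/((-3*w))) = 5*(150*(-1/(3*w))) = 5*(-50/w) = -250/w)
1/(R(W) + 19095) - P((2 + 2)**2) = 1/(-1/3*(-47) + 19095) - (-250)/((2 + 2)**2) = 1/(47/3 + 19095) - (-250)/(4**2) = 1/(57332/3) - (-250)/16 = 3/57332 - (-250)/16 = 3/57332 - 1*(-125/8) = 3/57332 + 125/8 = 1791631/114664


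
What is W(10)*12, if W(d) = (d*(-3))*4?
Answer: -1440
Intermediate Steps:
W(d) = -12*d (W(d) = -3*d*4 = -12*d)
W(10)*12 = -12*10*12 = -120*12 = -1440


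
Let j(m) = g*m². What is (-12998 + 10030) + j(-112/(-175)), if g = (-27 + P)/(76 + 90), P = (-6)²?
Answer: -153963848/51875 ≈ -2968.0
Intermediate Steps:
P = 36
g = 9/166 (g = (-27 + 36)/(76 + 90) = 9/166 ≈ 0.054217)
j(m) = 9*m²/166
(-12998 + 10030) + j(-112/(-175)) = (-12998 + 10030) + 9*(-112/(-175))²/166 = -2968 + 9*(-112*(-1/175))²/166 = -2968 + 9*(16/25)²/166 = -2968 + (9/166)*(256/625) = -2968 + 1152/51875 = -153963848/51875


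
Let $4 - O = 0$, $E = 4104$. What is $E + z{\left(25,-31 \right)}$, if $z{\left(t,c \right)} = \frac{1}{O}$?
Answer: $\frac{16417}{4} \approx 4104.3$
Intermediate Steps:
$O = 4$ ($O = 4 - 0 = 4 + 0 = 4$)
$z{\left(t,c \right)} = \frac{1}{4}$
$E + z{\left(25,-31 \right)} = 4104 + \frac{1}{4} = \frac{16417}{4}$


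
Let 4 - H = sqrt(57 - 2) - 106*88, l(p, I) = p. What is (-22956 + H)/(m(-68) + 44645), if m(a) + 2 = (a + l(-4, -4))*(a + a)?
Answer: -13624/54435 - sqrt(55)/54435 ≈ -0.25042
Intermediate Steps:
m(a) = -2 + 2*a*(-4 + a) (m(a) = -2 + (a - 4)*(a + a) = -2 + (-4 + a)*(2*a) = -2 + 2*a*(-4 + a))
H = 9332 - sqrt(55) (H = 4 - (sqrt(57 - 2) - 106*88) = 4 - (sqrt(55) - 9328) = 4 - (-9328 + sqrt(55)) = 4 + (9328 - sqrt(55)) = 9332 - sqrt(55) ≈ 9324.6)
(-22956 + H)/(m(-68) + 44645) = (-22956 + (9332 - sqrt(55)))/((-2 - 8*(-68) + 2*(-68)**2) + 44645) = (-13624 - sqrt(55))/((-2 + 544 + 2*4624) + 44645) = (-13624 - sqrt(55))/((-2 + 544 + 9248) + 44645) = (-13624 - sqrt(55))/(9790 + 44645) = (-13624 - sqrt(55))/54435 = (-13624 - sqrt(55))*(1/54435) = -13624/54435 - sqrt(55)/54435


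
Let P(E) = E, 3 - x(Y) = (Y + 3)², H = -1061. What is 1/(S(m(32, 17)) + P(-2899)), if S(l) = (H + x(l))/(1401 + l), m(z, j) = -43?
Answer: -679/1969750 ≈ -0.00034471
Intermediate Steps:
x(Y) = 3 - (3 + Y)² (x(Y) = 3 - (Y + 3)² = 3 - (3 + Y)²)
S(l) = (-1058 - (3 + l)²)/(1401 + l) (S(l) = (-1061 + (3 - (3 + l)²))/(1401 + l) = (-1058 - (3 + l)²)/(1401 + l))
1/(S(m(32, 17)) + P(-2899)) = 1/((-1058 - (3 - 43)²)/(1401 - 43) - 2899) = 1/((-1058 - 1*(-40)²)/1358 - 2899) = 1/((-1058 - 1*1600)/1358 - 2899) = 1/((-1058 - 1600)/1358 - 2899) = 1/((1/1358)*(-2658) - 2899) = 1/(-1329/679 - 2899) = 1/(-1969750/679) = -679/1969750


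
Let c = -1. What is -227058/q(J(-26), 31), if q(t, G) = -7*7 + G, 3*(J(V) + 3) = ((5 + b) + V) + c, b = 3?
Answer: 37843/3 ≈ 12614.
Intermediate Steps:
J(V) = -2/3 + V/3 (J(V) = -3 + (((5 + 3) + V) - 1)/3 = -3 + ((8 + V) - 1)/3 = -3 + (7 + V)/3 = -3 + (7/3 + V/3) = -2/3 + V/3)
q(t, G) = -49 + G
-227058/q(J(-26), 31) = -227058/(-49 + 31) = -227058/(-18) = -227058*(-1/18) = 37843/3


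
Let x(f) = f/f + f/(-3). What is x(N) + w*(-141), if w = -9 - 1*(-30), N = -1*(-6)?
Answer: -2962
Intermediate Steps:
N = 6
x(f) = 1 - f/3 (x(f) = 1 + f*(-⅓) = 1 - f/3)
w = 21 (w = -9 + 30 = 21)
x(N) + w*(-141) = (1 - ⅓*6) + 21*(-141) = (1 - 2) - 2961 = -1 - 2961 = -2962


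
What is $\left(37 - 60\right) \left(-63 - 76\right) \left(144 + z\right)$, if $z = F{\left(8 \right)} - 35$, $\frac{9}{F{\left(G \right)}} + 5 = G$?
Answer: $358064$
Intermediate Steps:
$F{\left(G \right)} = \frac{9}{-5 + G}$
$z = -32$ ($z = \frac{9}{-5 + 8} - 35 = \frac{9}{3} - 35 = 9 \cdot \frac{1}{3} - 35 = 3 - 35 = -32$)
$\left(37 - 60\right) \left(-63 - 76\right) \left(144 + z\right) = \left(37 - 60\right) \left(-63 - 76\right) \left(144 - 32\right) = \left(-23\right) \left(-139\right) 112 = 3197 \cdot 112 = 358064$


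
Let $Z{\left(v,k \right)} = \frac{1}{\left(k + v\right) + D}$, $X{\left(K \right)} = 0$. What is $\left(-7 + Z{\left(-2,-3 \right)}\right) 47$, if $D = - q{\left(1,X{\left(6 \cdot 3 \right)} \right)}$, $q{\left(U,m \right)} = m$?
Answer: $- \frac{1692}{5} \approx -338.4$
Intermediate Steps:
$D = 0$ ($D = \left(-1\right) 0 = 0$)
$Z{\left(v,k \right)} = \frac{1}{k + v}$ ($Z{\left(v,k \right)} = \frac{1}{\left(k + v\right) + 0} = \frac{1}{k + v}$)
$\left(-7 + Z{\left(-2,-3 \right)}\right) 47 = \left(-7 + \frac{1}{-3 - 2}\right) 47 = \left(-7 + \frac{1}{-5}\right) 47 = \left(-7 - \frac{1}{5}\right) 47 = \left(- \frac{36}{5}\right) 47 = - \frac{1692}{5}$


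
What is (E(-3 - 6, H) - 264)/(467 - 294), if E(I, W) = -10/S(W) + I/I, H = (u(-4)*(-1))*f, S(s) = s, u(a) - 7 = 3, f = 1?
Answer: -262/173 ≈ -1.5145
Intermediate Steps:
u(a) = 10 (u(a) = 7 + 3 = 10)
H = -10 (H = (10*(-1))*1 = -10*1 = -10)
E(I, W) = 1 - 10/W (E(I, W) = -10/W + I/I = -10/W + 1 = 1 - 10/W)
(E(-3 - 6, H) - 264)/(467 - 294) = ((-10 - 10)/(-10) - 264)/(467 - 294) = (-⅒*(-20) - 264)/173 = (2 - 264)*(1/173) = -262*1/173 = -262/173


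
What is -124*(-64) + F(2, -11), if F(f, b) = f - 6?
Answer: 7932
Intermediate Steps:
F(f, b) = -6 + f
-124*(-64) + F(2, -11) = -124*(-64) + (-6 + 2) = 7936 - 4 = 7932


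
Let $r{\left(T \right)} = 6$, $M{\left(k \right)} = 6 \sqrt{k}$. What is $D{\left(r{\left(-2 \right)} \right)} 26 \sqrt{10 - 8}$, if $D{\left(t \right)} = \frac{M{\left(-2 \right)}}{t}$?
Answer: $52 i \approx 52.0 i$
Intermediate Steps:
$D{\left(t \right)} = \frac{6 i \sqrt{2}}{t}$ ($D{\left(t \right)} = \frac{6 \sqrt{-2}}{t} = \frac{6 i \sqrt{2}}{t}$)
$D{\left(r{\left(-2 \right)} \right)} 26 \sqrt{10 - 8} = \frac{6 i \sqrt{2}}{6} \cdot 26 \sqrt{10 - 8} = 6 i \sqrt{2} \cdot \frac{1}{6} \cdot 26 \sqrt{2} = i \sqrt{2} \cdot 26 \sqrt{2} = 26 i \sqrt{2} \sqrt{2} = 52 i$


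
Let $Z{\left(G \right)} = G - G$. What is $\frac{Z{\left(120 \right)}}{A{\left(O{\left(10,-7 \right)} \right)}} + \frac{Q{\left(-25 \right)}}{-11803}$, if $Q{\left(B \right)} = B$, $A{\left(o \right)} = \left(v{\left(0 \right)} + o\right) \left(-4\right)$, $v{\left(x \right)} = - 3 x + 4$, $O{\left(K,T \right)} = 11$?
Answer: $\frac{25}{11803} \approx 0.0021181$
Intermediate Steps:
$v{\left(x \right)} = 4 - 3 x$
$A{\left(o \right)} = -16 - 4 o$ ($A{\left(o \right)} = \left(\left(4 - 0\right) + o\right) \left(-4\right) = \left(\left(4 + 0\right) + o\right) \left(-4\right) = \left(4 + o\right) \left(-4\right) = -16 - 4 o$)
$Z{\left(G \right)} = 0$
$\frac{Z{\left(120 \right)}}{A{\left(O{\left(10,-7 \right)} \right)}} + \frac{Q{\left(-25 \right)}}{-11803} = \frac{0}{-16 - 44} - \frac{25}{-11803} = \frac{0}{-16 - 44} - - \frac{25}{11803} = \frac{0}{-60} + \frac{25}{11803} = 0 \left(- \frac{1}{60}\right) + \frac{25}{11803} = 0 + \frac{25}{11803} = \frac{25}{11803}$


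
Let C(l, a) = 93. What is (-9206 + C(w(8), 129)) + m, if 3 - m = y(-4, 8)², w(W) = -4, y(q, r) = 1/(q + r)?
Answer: -145761/16 ≈ -9110.1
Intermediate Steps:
m = 47/16 (m = 3 - (1/(-4 + 8))² = 3 - (1/4)² = 3 - (¼)² = 3 - 1*1/16 = 3 - 1/16 = 47/16 ≈ 2.9375)
(-9206 + C(w(8), 129)) + m = (-9206 + 93) + 47/16 = -9113 + 47/16 = -145761/16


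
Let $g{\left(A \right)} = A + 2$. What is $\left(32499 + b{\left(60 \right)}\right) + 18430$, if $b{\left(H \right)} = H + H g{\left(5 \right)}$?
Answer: $51409$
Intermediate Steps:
$g{\left(A \right)} = 2 + A$
$b{\left(H \right)} = 8 H$ ($b{\left(H \right)} = H + H \left(2 + 5\right) = H + H 7 = H + 7 H = 8 H$)
$\left(32499 + b{\left(60 \right)}\right) + 18430 = \left(32499 + 8 \cdot 60\right) + 18430 = \left(32499 + 480\right) + 18430 = 32979 + 18430 = 51409$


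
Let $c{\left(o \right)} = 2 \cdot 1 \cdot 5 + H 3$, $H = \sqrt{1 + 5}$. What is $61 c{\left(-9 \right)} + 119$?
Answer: $729 + 183 \sqrt{6} \approx 1177.3$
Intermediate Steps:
$H = \sqrt{6} \approx 2.4495$
$c{\left(o \right)} = 10 + 3 \sqrt{6}$ ($c{\left(o \right)} = 2 \cdot 1 \cdot 5 + \sqrt{6} \cdot 3 = 2 \cdot 5 + 3 \sqrt{6} = 10 + 3 \sqrt{6}$)
$61 c{\left(-9 \right)} + 119 = 61 \left(10 + 3 \sqrt{6}\right) + 119 = \left(610 + 183 \sqrt{6}\right) + 119 = 729 + 183 \sqrt{6}$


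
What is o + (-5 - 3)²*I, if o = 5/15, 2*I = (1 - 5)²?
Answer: 1537/3 ≈ 512.33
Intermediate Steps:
I = 8 (I = (1 - 5)²/2 = (½)*(-4)² = (½)*16 = 8)
o = ⅓ (o = 5*(1/15) = ⅓ ≈ 0.33333)
o + (-5 - 3)²*I = ⅓ + (-5 - 3)²*8 = ⅓ + (-8)²*8 = ⅓ + 64*8 = ⅓ + 512 = 1537/3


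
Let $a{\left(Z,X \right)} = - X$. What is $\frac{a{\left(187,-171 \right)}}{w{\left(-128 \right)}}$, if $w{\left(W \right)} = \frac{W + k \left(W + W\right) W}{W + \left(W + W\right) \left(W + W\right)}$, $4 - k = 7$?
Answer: $- \frac{87381}{769} \approx -113.63$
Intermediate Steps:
$k = -3$ ($k = 4 - 7 = -3$)
$w{\left(W \right)} = \frac{W - 6 W^{2}}{W + 4 W^{2}}$ ($w{\left(W \right)} = \frac{W + - 3 \left(W + W\right) W}{W + \left(W + W\right) \left(W + W\right)} = \frac{W + - 3 \cdot 2 W W}{W + 2 W 2 W} = \frac{W + - 6 W W}{W + 4 W^{2}} = \frac{W - 6 W^{2}}{W + 4 W^{2}}$)
$\frac{a{\left(187,-171 \right)}}{w{\left(-128 \right)}} = \frac{\left(-1\right) \left(-171\right)}{\frac{1}{1 + 4 \left(-128\right)} \left(1 - -768\right)} = \frac{171}{\frac{1}{1 - 512} \left(1 + 768\right)} = \frac{171}{\frac{1}{-511} \cdot 769} = \frac{171}{\left(- \frac{1}{511}\right) 769} = \frac{171}{- \frac{769}{511}} = 171 \left(- \frac{511}{769}\right) = - \frac{87381}{769}$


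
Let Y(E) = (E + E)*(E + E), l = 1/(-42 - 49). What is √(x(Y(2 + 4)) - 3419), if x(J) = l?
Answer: 3*I*√3145870/91 ≈ 58.472*I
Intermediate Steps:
l = -1/91 (l = 1/(-91) = -1/91 ≈ -0.010989)
Y(E) = 4*E² (Y(E) = (2*E)*(2*E) = 4*E²)
x(J) = -1/91
√(x(Y(2 + 4)) - 3419) = √(-1/91 - 3419) = √(-311130/91) = 3*I*√3145870/91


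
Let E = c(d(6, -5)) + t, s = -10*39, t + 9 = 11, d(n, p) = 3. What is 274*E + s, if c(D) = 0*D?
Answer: 158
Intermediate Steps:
t = 2 (t = -9 + 11 = 2)
c(D) = 0
s = -390
E = 2 (E = 0 + 2 = 2)
274*E + s = 274*2 - 390 = 548 - 390 = 158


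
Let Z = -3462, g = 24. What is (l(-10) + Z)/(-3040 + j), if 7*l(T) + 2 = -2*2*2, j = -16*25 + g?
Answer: 6061/5978 ≈ 1.0139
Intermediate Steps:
j = -376 (j = -16*25 + 24 = -400 + 24 = -376)
l(T) = -10/7 (l(T) = -2/7 + (-2*2*2)/7 = -2/7 + (-4*2)/7 = -2/7 + (⅐)*(-8) = -2/7 - 8/7 = -10/7)
(l(-10) + Z)/(-3040 + j) = (-10/7 - 3462)/(-3040 - 376) = -24244/7/(-3416) = -24244/7*(-1/3416) = 6061/5978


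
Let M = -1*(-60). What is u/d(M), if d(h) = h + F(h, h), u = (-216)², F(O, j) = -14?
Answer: 23328/23 ≈ 1014.3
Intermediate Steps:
M = 60
u = 46656
d(h) = -14 + h (d(h) = h - 14 = -14 + h)
u/d(M) = 46656/(-14 + 60) = 46656/46 = 46656*(1/46) = 23328/23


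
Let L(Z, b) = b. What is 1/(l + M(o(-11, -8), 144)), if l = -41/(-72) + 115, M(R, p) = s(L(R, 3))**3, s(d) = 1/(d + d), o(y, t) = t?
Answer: 54/6241 ≈ 0.0086525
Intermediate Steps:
s(d) = 1/(2*d)
M(R, p) = 1/216 (M(R, p) = ((1/2)/3)**3 = ((1/2)*(1/3))**3 = (1/6)**3 = 1/216)
l = 8321/72 (l = -41*(-1/72) + 115 = 41/72 + 115 = 8321/72 ≈ 115.57)
1/(l + M(o(-11, -8), 144)) = 1/(8321/72 + 1/216) = 1/(6241/54) = 54/6241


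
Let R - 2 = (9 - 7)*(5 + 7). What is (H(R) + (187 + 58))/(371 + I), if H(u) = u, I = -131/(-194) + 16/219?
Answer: 11513706/15794099 ≈ 0.72899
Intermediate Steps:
I = 31793/42486 (I = -131*(-1/194) + 16*(1/219) = 131/194 + 16/219 = 31793/42486 ≈ 0.74832)
R = 26 (R = 2 + (9 - 7)*(5 + 7) = 2 + 2*12 = 2 + 24 = 26)
(H(R) + (187 + 58))/(371 + I) = (26 + (187 + 58))/(371 + 31793/42486) = (26 + 245)/(15794099/42486) = 271*(42486/15794099) = 11513706/15794099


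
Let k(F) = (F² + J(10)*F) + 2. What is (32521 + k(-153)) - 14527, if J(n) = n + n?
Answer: 38345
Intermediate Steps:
J(n) = 2*n
k(F) = 2 + F² + 20*F (k(F) = (F² + (2*10)*F) + 2 = (F² + 20*F) + 2 = 2 + F² + 20*F)
(32521 + k(-153)) - 14527 = (32521 + (2 + (-153)² + 20*(-153))) - 14527 = (32521 + (2 + 23409 - 3060)) - 14527 = (32521 + 20351) - 14527 = 52872 - 14527 = 38345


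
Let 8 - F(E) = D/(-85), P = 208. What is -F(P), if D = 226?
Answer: -906/85 ≈ -10.659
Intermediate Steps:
F(E) = 906/85 (F(E) = 8 - 226/(-85) = 8 - 226*(-1)/85 = 8 - 1*(-226/85) = 8 + 226/85 = 906/85)
-F(P) = -1*906/85 = -906/85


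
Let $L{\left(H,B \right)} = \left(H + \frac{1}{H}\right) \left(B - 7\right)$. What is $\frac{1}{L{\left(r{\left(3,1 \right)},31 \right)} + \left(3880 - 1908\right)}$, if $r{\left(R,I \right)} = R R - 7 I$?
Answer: $\frac{1}{2032} \approx 0.00049213$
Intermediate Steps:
$r{\left(R,I \right)} = R^{2} - 7 I$
$L{\left(H,B \right)} = \left(-7 + B\right) \left(H + \frac{1}{H}\right)$ ($L{\left(H,B \right)} = \left(H + \frac{1}{H}\right) \left(-7 + B\right) = \left(-7 + B\right) \left(H + \frac{1}{H}\right)$)
$\frac{1}{L{\left(r{\left(3,1 \right)},31 \right)} + \left(3880 - 1908\right)} = \frac{1}{\frac{-7 + 31 + \left(3^{2} - 7\right)^{2} \left(-7 + 31\right)}{3^{2} - 7} + \left(3880 - 1908\right)} = \frac{1}{\frac{-7 + 31 + \left(9 - 7\right)^{2} \cdot 24}{9 - 7} + \left(3880 - 1908\right)} = \frac{1}{\frac{-7 + 31 + 2^{2} \cdot 24}{2} + 1972} = \frac{1}{\frac{-7 + 31 + 4 \cdot 24}{2} + 1972} = \frac{1}{\frac{-7 + 31 + 96}{2} + 1972} = \frac{1}{\frac{1}{2} \cdot 120 + 1972} = \frac{1}{60 + 1972} = \frac{1}{2032}$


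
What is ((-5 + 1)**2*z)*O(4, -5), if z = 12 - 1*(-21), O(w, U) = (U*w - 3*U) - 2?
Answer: -3696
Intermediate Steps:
O(w, U) = -2 - 3*U + U*w (O(w, U) = (-3*U + U*w) - 2 = -2 - 3*U + U*w)
z = 33 (z = 12 + 21 = 33)
((-5 + 1)**2*z)*O(4, -5) = ((-5 + 1)**2*33)*(-2 - 3*(-5) - 5*4) = ((-4)**2*33)*(-2 + 15 - 20) = (16*33)*(-7) = 528*(-7) = -3696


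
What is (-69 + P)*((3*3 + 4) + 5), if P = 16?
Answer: -954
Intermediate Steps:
(-69 + P)*((3*3 + 4) + 5) = (-69 + 16)*((3*3 + 4) + 5) = -53*((9 + 4) + 5) = -53*(13 + 5) = -53*18 = -954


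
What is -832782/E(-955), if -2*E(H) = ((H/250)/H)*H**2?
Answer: 16655640/36481 ≈ 456.56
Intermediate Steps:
E(H) = -H**2/500 (E(H) = -(H/250)/H*H**2/2 = -H**2/500)
-832782/E(-955) = -832782/((-1/500*(-955)**2)) = -832782/((-1/500*912025)) = -832782/(-36481/20) = -832782*(-20/36481) = 16655640/36481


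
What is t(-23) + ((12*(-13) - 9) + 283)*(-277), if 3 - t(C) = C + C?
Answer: -32637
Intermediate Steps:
t(C) = 3 - 2*C (t(C) = 3 - (C + C) = 3 - 2*C)
t(-23) + ((12*(-13) - 9) + 283)*(-277) = (3 - 2*(-23)) + ((12*(-13) - 9) + 283)*(-277) = (3 + 46) + ((-156 - 9) + 283)*(-277) = 49 + (-165 + 283)*(-277) = 49 + 118*(-277) = 49 - 32686 = -32637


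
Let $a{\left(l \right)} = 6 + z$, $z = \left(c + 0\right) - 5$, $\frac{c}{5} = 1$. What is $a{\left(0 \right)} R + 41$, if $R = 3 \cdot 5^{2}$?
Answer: $491$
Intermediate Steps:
$c = 5$ ($c = 5 \cdot 1 = 5$)
$z = 0$ ($z = \left(5 + 0\right) - 5 = 5 - 5 = 0$)
$a{\left(l \right)} = 6$ ($a{\left(l \right)} = 6 + 0 = 6$)
$R = 75$ ($R = 3 \cdot 25 = 75$)
$a{\left(0 \right)} R + 41 = 6 \cdot 75 + 41 = 450 + 41 = 491$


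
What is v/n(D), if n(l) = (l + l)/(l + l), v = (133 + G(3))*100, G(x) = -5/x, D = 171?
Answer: 39400/3 ≈ 13133.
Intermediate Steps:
v = 39400/3 (v = (133 - 5/3)*100 = (394/3)*100 = 39400/3 ≈ 13133.)
n(l) = 1 (n(l) = (2*l)/((2*l)) = (2*l)*(1/(2*l)) = 1)
v/n(D) = (39400/3)/1 = (39400/3)*1 = 39400/3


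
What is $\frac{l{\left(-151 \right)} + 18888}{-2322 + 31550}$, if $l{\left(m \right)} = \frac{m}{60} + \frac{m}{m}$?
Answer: $\frac{1133189}{1753680} \approx 0.64618$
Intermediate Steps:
$l{\left(m \right)} = 1 + \frac{m}{60}$ ($l{\left(m \right)} = m \frac{1}{60} + 1 = \frac{m}{60} + 1 = 1 + \frac{m}{60}$)
$\frac{l{\left(-151 \right)} + 18888}{-2322 + 31550} = \frac{\left(1 + \frac{1}{60} \left(-151\right)\right) + 18888}{-2322 + 31550} = \frac{\left(1 - \frac{151}{60}\right) + 18888}{29228} = \left(- \frac{91}{60} + 18888\right) \frac{1}{29228} = \frac{1133189}{60} \cdot \frac{1}{29228} = \frac{1133189}{1753680}$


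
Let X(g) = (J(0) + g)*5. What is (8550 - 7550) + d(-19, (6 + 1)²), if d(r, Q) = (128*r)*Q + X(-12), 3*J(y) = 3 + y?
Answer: -118223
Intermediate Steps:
J(y) = 1 + y/3 (J(y) = (3 + y)/3 = 1 + y/3)
X(g) = 5 + 5*g (X(g) = ((1 + (⅓)*0) + g)*5 = ((1 + 0) + g)*5 = (1 + g)*5 = 5 + 5*g)
d(r, Q) = -55 + 128*Q*r (d(r, Q) = (128*r)*Q + (5 + 5*(-12)) = 128*Q*r + (5 - 60) = 128*Q*r - 55 = -55 + 128*Q*r)
(8550 - 7550) + d(-19, (6 + 1)²) = (8550 - 7550) + (-55 + 128*(6 + 1)²*(-19)) = 1000 + (-55 + 128*7²*(-19)) = 1000 + (-55 + 128*49*(-19)) = 1000 + (-55 - 119168) = 1000 - 119223 = -118223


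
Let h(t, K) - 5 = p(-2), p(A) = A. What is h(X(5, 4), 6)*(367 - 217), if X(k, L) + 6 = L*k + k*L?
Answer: 450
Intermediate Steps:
X(k, L) = -6 + 2*L*k (X(k, L) = -6 + (L*k + k*L) = -6 + (L*k + L*k) = -6 + 2*L*k)
h(t, K) = 3 (h(t, K) = 5 - 2 = 3)
h(X(5, 4), 6)*(367 - 217) = 3*(367 - 217) = 3*150 = 450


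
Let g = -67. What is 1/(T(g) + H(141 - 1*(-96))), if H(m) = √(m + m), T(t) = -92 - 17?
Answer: -109/11407 - √474/11407 ≈ -0.011464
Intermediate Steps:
T(t) = -109
H(m) = √2*√m (H(m) = √(2*m) = √2*√m)
1/(T(g) + H(141 - 1*(-96))) = 1/(-109 + √2*√(141 - 1*(-96))) = 1/(-109 + √2*√(141 + 96)) = 1/(-109 + √2*√237) = 1/(-109 + √474)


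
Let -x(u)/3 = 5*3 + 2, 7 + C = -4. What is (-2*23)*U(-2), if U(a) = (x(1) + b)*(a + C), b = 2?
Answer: -29302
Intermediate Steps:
C = -11 (C = -7 - 4 = -11)
x(u) = -51 (x(u) = -3*(5*3 + 2) = -3*(15 + 2) = -3*17 = -51)
U(a) = 539 - 49*a (U(a) = (-51 + 2)*(a - 11) = -49*(-11 + a) = 539 - 49*a)
(-2*23)*U(-2) = (-2*23)*(539 - 49*(-2)) = -46*(539 + 98) = -46*637 = -29302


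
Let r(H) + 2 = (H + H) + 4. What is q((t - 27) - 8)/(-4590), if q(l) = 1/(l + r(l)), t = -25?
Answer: 1/817020 ≈ 1.2240e-6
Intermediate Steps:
r(H) = 2 + 2*H (r(H) = -2 + ((H + H) + 4) = -2 + (2*H + 4) = -2 + (4 + 2*H) = 2 + 2*H)
q(l) = 1/(2 + 3*l) (q(l) = 1/(l + (2 + 2*l)) = 1/(2 + 3*l))
q((t - 27) - 8)/(-4590) = 1/((2 + 3*((-25 - 27) - 8))*(-4590)) = -1/4590/(2 + 3*(-52 - 8)) = -1/4590/(2 + 3*(-60)) = -1/4590/(2 - 180) = -1/4590/(-178) = -1/178*(-1/4590) = 1/817020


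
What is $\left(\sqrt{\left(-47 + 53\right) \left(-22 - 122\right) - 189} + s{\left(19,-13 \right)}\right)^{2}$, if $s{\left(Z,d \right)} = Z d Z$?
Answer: $22023196 - 84474 i \sqrt{13} \approx 2.2023 \cdot 10^{7} - 3.0458 \cdot 10^{5} i$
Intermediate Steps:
$s{\left(Z,d \right)} = d Z^{2}$
$\left(\sqrt{\left(-47 + 53\right) \left(-22 - 122\right) - 189} + s{\left(19,-13 \right)}\right)^{2} = \left(\sqrt{\left(-47 + 53\right) \left(-22 - 122\right) - 189} - 13 \cdot 19^{2}\right)^{2} = \left(\sqrt{6 \left(-144\right) - 189} - 4693\right)^{2} = \left(\sqrt{-864 - 189} - 4693\right)^{2} = \left(\sqrt{-1053} - 4693\right)^{2} = \left(9 i \sqrt{13} - 4693\right)^{2} = \left(-4693 + 9 i \sqrt{13}\right)^{2}$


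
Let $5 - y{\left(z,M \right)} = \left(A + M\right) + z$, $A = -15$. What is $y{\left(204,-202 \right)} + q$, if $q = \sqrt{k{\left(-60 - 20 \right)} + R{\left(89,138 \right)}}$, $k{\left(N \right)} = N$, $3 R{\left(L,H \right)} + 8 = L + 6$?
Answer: $18 + i \sqrt{51} \approx 18.0 + 7.1414 i$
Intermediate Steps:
$y{\left(z,M \right)} = 20 - M - z$ ($y{\left(z,M \right)} = 5 - \left(\left(-15 + M\right) + z\right) = 5 - \left(-15 + M + z\right) = 20 - M - z$)
$R{\left(L,H \right)} = - \frac{2}{3} + \frac{L}{3}$ ($R{\left(L,H \right)} = - \frac{8}{3} + \frac{L + 6}{3} = - \frac{8}{3} + \frac{6 + L}{3} = - \frac{8}{3} + \left(2 + \frac{L}{3}\right) = - \frac{2}{3} + \frac{L}{3}$)
$q = i \sqrt{51}$ ($q = \sqrt{\left(-60 - 20\right) + \left(- \frac{2}{3} + \frac{1}{3} \cdot 89\right)} = \sqrt{-80 + \left(- \frac{2}{3} + \frac{89}{3}\right)} = \sqrt{-80 + 29} = \sqrt{-51} = i \sqrt{51} \approx 7.1414 i$)
$y{\left(204,-202 \right)} + q = \left(20 - -202 - 204\right) + i \sqrt{51} = \left(20 + 202 - 204\right) + i \sqrt{51} = 18 + i \sqrt{51}$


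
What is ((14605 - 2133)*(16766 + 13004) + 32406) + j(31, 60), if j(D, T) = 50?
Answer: 371323896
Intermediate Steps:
((14605 - 2133)*(16766 + 13004) + 32406) + j(31, 60) = ((14605 - 2133)*(16766 + 13004) + 32406) + 50 = (12472*29770 + 32406) + 50 = (371291440 + 32406) + 50 = 371323846 + 50 = 371323896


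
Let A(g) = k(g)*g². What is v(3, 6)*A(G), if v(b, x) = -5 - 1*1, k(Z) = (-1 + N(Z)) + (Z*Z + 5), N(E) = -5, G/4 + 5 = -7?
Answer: -31836672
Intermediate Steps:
G = -48 (G = -20 + 4*(-7) = -20 - 28 = -48)
k(Z) = -1 + Z² (k(Z) = (-1 - 5) + (Z*Z + 5) = -6 + (Z² + 5) = -6 + (5 + Z²) = -1 + Z²)
A(g) = g²*(-1 + g²) (A(g) = (-1 + g²)*g² = g²*(-1 + g²))
v(b, x) = -6 (v(b, x) = -5 - 1 = -6)
v(3, 6)*A(G) = -6*((-48)⁴ - 1*(-48)²) = -6*(5308416 - 1*2304) = -6*(5308416 - 2304) = -6*5306112 = -31836672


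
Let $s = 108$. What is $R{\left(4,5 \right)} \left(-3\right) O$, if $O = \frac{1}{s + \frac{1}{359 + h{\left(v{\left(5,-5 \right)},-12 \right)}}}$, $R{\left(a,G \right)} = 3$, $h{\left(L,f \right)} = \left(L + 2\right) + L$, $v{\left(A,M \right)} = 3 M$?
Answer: $- \frac{2979}{35749} \approx -0.083331$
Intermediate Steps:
$h{\left(L,f \right)} = 2 + 2 L$ ($h{\left(L,f \right)} = \left(2 + L\right) + L = 2 + 2 L$)
$O = \frac{331}{35749}$ ($O = \frac{1}{108 + \frac{1}{359 + \left(2 + 2 \cdot 3 \left(-5\right)\right)}} = \frac{1}{108 + \frac{1}{359 + \left(2 + 2 \left(-15\right)\right)}} = \frac{1}{108 + \frac{1}{359 + \left(2 - 30\right)}} = \frac{1}{108 + \frac{1}{359 - 28}} = \frac{1}{108 + \frac{1}{331}} = \frac{1}{\frac{35749}{331}} = \frac{331}{35749} \approx 0.009259$)
$R{\left(4,5 \right)} \left(-3\right) O = 3 \left(-3\right) \frac{331}{35749} = \left(-9\right) \frac{331}{35749} = - \frac{2979}{35749}$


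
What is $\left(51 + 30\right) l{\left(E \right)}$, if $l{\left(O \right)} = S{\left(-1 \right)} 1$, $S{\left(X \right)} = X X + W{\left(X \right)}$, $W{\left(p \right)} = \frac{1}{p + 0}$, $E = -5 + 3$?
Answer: $0$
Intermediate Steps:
$E = -2$
$W{\left(p \right)} = \frac{1}{p}$
$S{\left(X \right)} = \frac{1}{X} + X^{2}$ ($S{\left(X \right)} = X X + \frac{1}{X} = X^{2} + \frac{1}{X} = \frac{1}{X} + X^{2}$)
$l{\left(O \right)} = 0$ ($l{\left(O \right)} = \frac{1 + \left(-1\right)^{3}}{-1} \cdot 1 = - (1 - 1) 1 = \left(-1\right) 0 \cdot 1 = 0 \cdot 1 = 0$)
$\left(51 + 30\right) l{\left(E \right)} = \left(51 + 30\right) 0 = 81 \cdot 0 = 0$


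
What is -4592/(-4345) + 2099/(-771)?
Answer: -5579723/3349995 ≈ -1.6656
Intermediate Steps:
-4592/(-4345) + 2099/(-771) = -4592*(-1/4345) + 2099*(-1/771) = 4592/4345 - 2099/771 = -5579723/3349995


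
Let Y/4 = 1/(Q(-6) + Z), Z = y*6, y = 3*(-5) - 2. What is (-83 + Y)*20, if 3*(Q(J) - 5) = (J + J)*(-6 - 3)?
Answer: -101340/61 ≈ -1661.3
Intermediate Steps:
y = -17 (y = -15 - 2 = -17)
Q(J) = 5 - 6*J (Q(J) = 5 + ((J + J)*(-6 - 3))/3 = 5 + ((2*J)*(-9))/3 = 5 + (-18*J)/3 = 5 - 6*J)
Z = -102 (Z = -17*6 = -102)
Y = -4/61 (Y = 4/((5 - 6*(-6)) - 102) = 4/((5 + 36) - 102) = 4/(41 - 102) = 4/(-61) = 4*(-1/61) = -4/61 ≈ -0.065574)
(-83 + Y)*20 = (-83 - 4/61)*20 = -5067/61*20 = -101340/61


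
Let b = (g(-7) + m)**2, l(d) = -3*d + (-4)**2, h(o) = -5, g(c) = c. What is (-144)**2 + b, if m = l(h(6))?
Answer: 21312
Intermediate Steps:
l(d) = 16 - 3*d (l(d) = -3*d + 16 = 16 - 3*d)
m = 31 (m = 16 - 3*(-5) = 16 + 15 = 31)
b = 576 (b = (-7 + 31)**2 = 24**2 = 576)
(-144)**2 + b = (-144)**2 + 576 = 20736 + 576 = 21312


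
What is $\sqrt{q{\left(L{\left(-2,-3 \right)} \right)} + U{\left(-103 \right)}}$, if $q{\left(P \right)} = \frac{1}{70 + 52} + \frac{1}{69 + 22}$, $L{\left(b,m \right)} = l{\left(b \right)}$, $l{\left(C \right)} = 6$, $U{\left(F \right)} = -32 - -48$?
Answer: $\frac{\sqrt{1974435190}}{11102} \approx 4.0024$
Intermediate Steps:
$U{\left(F \right)} = 16$ ($U{\left(F \right)} = -32 + 48 = 16$)
$L{\left(b,m \right)} = 6$
$q{\left(P \right)} = \frac{213}{11102}$ ($q{\left(P \right)} = \frac{1}{122} + \frac{1}{91} = \frac{213}{11102}$)
$\sqrt{q{\left(L{\left(-2,-3 \right)} \right)} + U{\left(-103 \right)}} = \sqrt{\frac{213}{11102} + 16} = \sqrt{\frac{177845}{11102}} = \frac{\sqrt{1974435190}}{11102}$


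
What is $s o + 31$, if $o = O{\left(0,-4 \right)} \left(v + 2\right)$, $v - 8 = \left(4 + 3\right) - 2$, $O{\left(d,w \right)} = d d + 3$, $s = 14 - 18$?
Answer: $-149$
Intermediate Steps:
$s = -4$ ($s = 14 - 18 = -4$)
$O{\left(d,w \right)} = 3 + d^{2}$ ($O{\left(d,w \right)} = d^{2} + 3 = 3 + d^{2}$)
$v = 13$ ($v = 8 + \left(\left(4 + 3\right) - 2\right) = 8 + \left(7 - 2\right) = 8 + 5 = 13$)
$o = 45$ ($o = \left(3 + 0^{2}\right) \left(13 + 2\right) = \left(3 + 0\right) 15 = 3 \cdot 15 = 45$)
$s o + 31 = \left(-4\right) 45 + 31 = -180 + 31 = -149$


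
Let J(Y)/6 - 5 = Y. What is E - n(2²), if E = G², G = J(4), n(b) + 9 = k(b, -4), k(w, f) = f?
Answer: 2929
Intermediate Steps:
J(Y) = 30 + 6*Y
n(b) = -13 (n(b) = -9 - 4 = -13)
G = 54 (G = 30 + 6*4 = 30 + 24 = 54)
E = 2916 (E = 54² = 2916)
E - n(2²) = 2916 - 1*(-13) = 2916 + 13 = 2929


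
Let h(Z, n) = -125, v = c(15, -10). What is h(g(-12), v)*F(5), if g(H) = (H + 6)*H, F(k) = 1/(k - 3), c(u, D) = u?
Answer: -125/2 ≈ -62.500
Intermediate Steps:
F(k) = 1/(-3 + k)
g(H) = H*(6 + H) (g(H) = (6 + H)*H = H*(6 + H))
v = 15
h(g(-12), v)*F(5) = -125/(-3 + 5) = -125/2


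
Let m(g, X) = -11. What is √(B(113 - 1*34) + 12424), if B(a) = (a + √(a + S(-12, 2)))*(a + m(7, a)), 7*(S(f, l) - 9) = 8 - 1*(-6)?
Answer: 2*√(4449 + 51*√10) ≈ 135.80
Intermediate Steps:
S(f, l) = 11 (S(f, l) = 9 + (8 - 1*(-6))/7 = 9 + (8 + 6)/7 = 9 + (⅐)*14 = 9 + 2 = 11)
B(a) = (-11 + a)*(a + √(11 + a)) (B(a) = (a + √(a + 11))*(a - 11) = (a + √(11 + a))*(-11 + a) = (-11 + a)*(a + √(11 + a)))
√(B(113 - 1*34) + 12424) = √(((113 - 1*34)² - 11*(113 - 1*34) - 11*√(11 + (113 - 1*34)) + (113 - 1*34)*√(11 + (113 - 1*34))) + 12424) = √(((113 - 34)² - 11*(113 - 34) - 11*√(11 + (113 - 34)) + (113 - 34)*√(11 + (113 - 34))) + 12424) = √((79² - 11*79 - 11*√(11 + 79) + 79*√(11 + 79)) + 12424) = √((6241 - 869 - 33*√10 + 79*√90) + 12424) = √((6241 - 869 - 33*√10 + 79*(3*√10)) + 12424) = √((6241 - 869 - 33*√10 + 237*√10) + 12424) = √((5372 + 204*√10) + 12424) = √(17796 + 204*√10)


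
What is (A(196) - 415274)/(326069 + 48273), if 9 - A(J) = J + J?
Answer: -415657/374342 ≈ -1.1104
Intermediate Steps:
A(J) = 9 - 2*J (A(J) = 9 - (J + J) = 9 - 2*J)
(A(196) - 415274)/(326069 + 48273) = ((9 - 2*196) - 415274)/(326069 + 48273) = ((9 - 392) - 415274)/374342 = (-383 - 415274)*(1/374342) = -415657*1/374342 = -415657/374342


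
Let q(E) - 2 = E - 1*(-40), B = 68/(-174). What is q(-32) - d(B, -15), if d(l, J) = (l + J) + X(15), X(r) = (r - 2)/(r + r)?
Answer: 21713/870 ≈ 24.957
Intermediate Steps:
X(r) = (-2 + r)/(2*r) (X(r) = (-2 + r)/((2*r)) = (-2 + r)*(1/(2*r)) = (-2 + r)/(2*r))
B = -34/87 (B = 68*(-1/174) = -34/87 ≈ -0.39080)
q(E) = 42 + E (q(E) = 2 + (E - 1*(-40)) = 2 + (E + 40) = 2 + (40 + E) = 42 + E)
d(l, J) = 13/30 + J + l (d(l, J) = (l + J) + (½)*(-2 + 15)/15 = (J + l) + (½)*(1/15)*13 = (J + l) + 13/30 = 13/30 + J + l)
q(-32) - d(B, -15) = (42 - 32) - (13/30 - 15 - 34/87) = 10 - 1*(-13013/870) = 10 + 13013/870 = 21713/870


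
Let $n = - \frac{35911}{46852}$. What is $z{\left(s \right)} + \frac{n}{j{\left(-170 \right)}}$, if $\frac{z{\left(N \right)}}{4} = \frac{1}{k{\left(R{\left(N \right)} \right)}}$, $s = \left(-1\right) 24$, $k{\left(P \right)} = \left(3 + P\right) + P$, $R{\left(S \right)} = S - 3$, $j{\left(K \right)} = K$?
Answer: $- \frac{1766347}{23894520} \approx -0.073923$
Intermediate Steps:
$R{\left(S \right)} = -3 + S$ ($R{\left(S \right)} = S - 3 = -3 + S$)
$k{\left(P \right)} = 3 + 2 P$
$s = -24$
$z{\left(N \right)} = \frac{4}{-3 + 2 N}$ ($z{\left(N \right)} = \frac{4}{3 + 2 \left(-3 + N\right)} = \frac{4}{3 + \left(-6 + 2 N\right)} = \frac{4}{-3 + 2 N}$)
$n = - \frac{35911}{46852}$ ($n = \left(-35911\right) \frac{1}{46852} = - \frac{35911}{46852} \approx -0.76648$)
$z{\left(s \right)} + \frac{n}{j{\left(-170 \right)}} = \frac{4}{-3 + 2 \left(-24\right)} - \frac{35911}{46852 \left(-170\right)} = \frac{4}{-3 - 48} - - \frac{35911}{7964840} = \frac{4}{-51} + \frac{35911}{7964840} = 4 \left(- \frac{1}{51}\right) + \frac{35911}{7964840} = - \frac{4}{51} + \frac{35911}{7964840} = - \frac{1766347}{23894520}$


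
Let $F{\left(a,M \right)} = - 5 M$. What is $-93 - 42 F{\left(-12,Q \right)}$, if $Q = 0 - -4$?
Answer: $747$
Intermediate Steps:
$Q = 4$ ($Q = 0 + 4 = 4$)
$-93 - 42 F{\left(-12,Q \right)} = -93 - 42 \left(\left(-5\right) 4\right) = -93 - -840 = -93 + 840 = 747$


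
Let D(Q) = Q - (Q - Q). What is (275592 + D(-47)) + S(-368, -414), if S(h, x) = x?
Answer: 275131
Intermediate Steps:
D(Q) = Q (D(Q) = Q - 1*0 = Q + 0 = Q)
(275592 + D(-47)) + S(-368, -414) = (275592 - 47) - 414 = 275545 - 414 = 275131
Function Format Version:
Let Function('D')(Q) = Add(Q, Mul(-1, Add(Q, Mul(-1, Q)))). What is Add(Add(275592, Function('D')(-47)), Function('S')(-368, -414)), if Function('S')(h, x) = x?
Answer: 275131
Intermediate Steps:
Function('D')(Q) = Q (Function('D')(Q) = Add(Q, Mul(-1, 0)) = Add(Q, 0) = Q)
Add(Add(275592, Function('D')(-47)), Function('S')(-368, -414)) = Add(Add(275592, -47), -414) = Add(275545, -414) = 275131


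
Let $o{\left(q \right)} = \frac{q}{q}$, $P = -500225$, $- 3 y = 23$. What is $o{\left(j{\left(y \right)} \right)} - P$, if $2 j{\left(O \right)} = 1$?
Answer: $500226$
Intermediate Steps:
$y = - \frac{23}{3}$ ($y = \left(- \frac{1}{3}\right) 23 = - \frac{23}{3} \approx -7.6667$)
$j{\left(O \right)} = \frac{1}{2}$ ($j{\left(O \right)} = \frac{1}{2} \cdot 1 = \frac{1}{2}$)
$o{\left(q \right)} = 1$
$o{\left(j{\left(y \right)} \right)} - P = 1 - -500225 = 1 + 500225 = 500226$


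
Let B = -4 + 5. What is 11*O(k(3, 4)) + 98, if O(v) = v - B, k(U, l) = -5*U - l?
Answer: -122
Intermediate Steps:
B = 1
k(U, l) = -l - 5*U
O(v) = -1 + v (O(v) = v - 1*1 = v - 1 = -1 + v)
11*O(k(3, 4)) + 98 = 11*(-1 + (-1*4 - 5*3)) + 98 = 11*(-1 + (-4 - 15)) + 98 = 11*(-1 - 19) + 98 = 11*(-20) + 98 = -220 + 98 = -122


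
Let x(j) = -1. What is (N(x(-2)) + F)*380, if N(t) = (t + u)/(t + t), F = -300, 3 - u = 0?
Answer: -114380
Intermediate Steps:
u = 3 (u = 3 - 1*0 = 3 + 0 = 3)
N(t) = (3 + t)/(2*t) (N(t) = (t + 3)/(t + t) = (3 + t)/((2*t)) = (3 + t)*(1/(2*t)) = (3 + t)/(2*t))
(N(x(-2)) + F)*380 = ((1/2)*(3 - 1)/(-1) - 300)*380 = ((1/2)*(-1)*2 - 300)*380 = (-1 - 300)*380 = -301*380 = -114380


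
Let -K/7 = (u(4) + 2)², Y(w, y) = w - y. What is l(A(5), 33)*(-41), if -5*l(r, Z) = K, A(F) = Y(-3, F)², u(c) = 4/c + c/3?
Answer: -48503/45 ≈ -1077.8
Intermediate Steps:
u(c) = 4/c + c/3 (u(c) = 4/c + c*(⅓) = 4/c + c/3)
K = -1183/9 (K = -7*((4/4 + (⅓)*4) + 2)² = -7*((4*(¼) + 4/3) + 2)² = -7*((1 + 4/3) + 2)² = -7*(7/3 + 2)² = -7*(13/3)² = -7*169/9 = -1183/9 ≈ -131.44)
A(F) = (-3 - F)²
l(r, Z) = 1183/45 (l(r, Z) = -⅕*(-1183/9) = 1183/45)
l(A(5), 33)*(-41) = (1183/45)*(-41) = -48503/45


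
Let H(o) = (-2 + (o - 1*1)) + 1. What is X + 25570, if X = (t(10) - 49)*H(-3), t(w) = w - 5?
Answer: 25790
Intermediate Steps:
t(w) = -5 + w
H(o) = -2 + o (H(o) = (-2 + (o - 1)) + 1 = (-2 + (-1 + o)) + 1 = (-3 + o) + 1 = -2 + o)
X = 220 (X = ((-5 + 10) - 49)*(-2 - 3) = (5 - 49)*(-5) = -44*(-5) = 220)
X + 25570 = 220 + 25570 = 25790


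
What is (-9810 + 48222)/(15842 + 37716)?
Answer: 19206/26779 ≈ 0.71720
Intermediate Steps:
(-9810 + 48222)/(15842 + 37716) = 38412/53558 = 38412*(1/53558) = 19206/26779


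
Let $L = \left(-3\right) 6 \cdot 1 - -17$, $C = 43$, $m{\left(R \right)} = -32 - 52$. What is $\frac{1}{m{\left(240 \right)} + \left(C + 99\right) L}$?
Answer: $- \frac{1}{226} \approx -0.0044248$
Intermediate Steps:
$m{\left(R \right)} = -84$
$L = -1$ ($L = \left(-18\right) 1 + 17 = -18 + 17 = -1$)
$\frac{1}{m{\left(240 \right)} + \left(C + 99\right) L} = \frac{1}{-84 + \left(43 + 99\right) \left(-1\right)} = \frac{1}{-84 + 142 \left(-1\right)} = \frac{1}{-84 - 142} = \frac{1}{-226} = - \frac{1}{226}$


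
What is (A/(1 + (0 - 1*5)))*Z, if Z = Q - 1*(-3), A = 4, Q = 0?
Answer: -3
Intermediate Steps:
Z = 3 (Z = 0 - 1*(-3) = 0 + 3 = 3)
(A/(1 + (0 - 1*5)))*Z = (4/(1 + (0 - 1*5)))*3 = (4/(1 + (0 - 5)))*3 = (4/(1 - 5))*3 = (4/(-4))*3 = -¼*4*3 = -1*3 = -3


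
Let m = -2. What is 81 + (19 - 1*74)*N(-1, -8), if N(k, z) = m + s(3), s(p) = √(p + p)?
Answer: 191 - 55*√6 ≈ 56.278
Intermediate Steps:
s(p) = √2*√p (s(p) = √(2*p) = √2*√p)
N(k, z) = -2 + √6 (N(k, z) = -2 + √2*√3 = -2 + √6)
81 + (19 - 1*74)*N(-1, -8) = 81 + (19 - 1*74)*(-2 + √6) = 81 + (19 - 74)*(-2 + √6) = 81 - 55*(-2 + √6) = 81 + (110 - 55*√6) = 191 - 55*√6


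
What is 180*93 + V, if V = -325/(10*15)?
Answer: 100427/6 ≈ 16738.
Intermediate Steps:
V = -13/6 (V = -325/150 = -325*1/150 = -13/6 ≈ -2.1667)
180*93 + V = 180*93 - 13/6 = 16740 - 13/6 = 100427/6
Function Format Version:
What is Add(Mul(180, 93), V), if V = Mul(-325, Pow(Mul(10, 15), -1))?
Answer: Rational(100427, 6) ≈ 16738.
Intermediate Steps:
V = Rational(-13, 6) (V = Mul(-325, Pow(150, -1)) = Mul(-325, Rational(1, 150)) = Rational(-13, 6) ≈ -2.1667)
Add(Mul(180, 93), V) = Add(Mul(180, 93), Rational(-13, 6)) = Add(16740, Rational(-13, 6)) = Rational(100427, 6)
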